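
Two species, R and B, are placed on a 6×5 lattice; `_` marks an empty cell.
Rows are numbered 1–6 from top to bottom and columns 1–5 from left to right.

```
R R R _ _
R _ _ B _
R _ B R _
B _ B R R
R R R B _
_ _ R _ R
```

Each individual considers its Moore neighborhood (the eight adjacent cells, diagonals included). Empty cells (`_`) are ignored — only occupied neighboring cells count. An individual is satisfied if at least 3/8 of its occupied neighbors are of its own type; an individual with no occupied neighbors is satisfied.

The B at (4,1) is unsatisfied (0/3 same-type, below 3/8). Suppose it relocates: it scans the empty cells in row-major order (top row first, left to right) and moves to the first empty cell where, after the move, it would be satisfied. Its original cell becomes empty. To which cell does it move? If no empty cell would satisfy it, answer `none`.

(1,4)

Vacating (4,1). Empty cells in order:
  (1,4): 1/2 same-type → satisfied — stop here.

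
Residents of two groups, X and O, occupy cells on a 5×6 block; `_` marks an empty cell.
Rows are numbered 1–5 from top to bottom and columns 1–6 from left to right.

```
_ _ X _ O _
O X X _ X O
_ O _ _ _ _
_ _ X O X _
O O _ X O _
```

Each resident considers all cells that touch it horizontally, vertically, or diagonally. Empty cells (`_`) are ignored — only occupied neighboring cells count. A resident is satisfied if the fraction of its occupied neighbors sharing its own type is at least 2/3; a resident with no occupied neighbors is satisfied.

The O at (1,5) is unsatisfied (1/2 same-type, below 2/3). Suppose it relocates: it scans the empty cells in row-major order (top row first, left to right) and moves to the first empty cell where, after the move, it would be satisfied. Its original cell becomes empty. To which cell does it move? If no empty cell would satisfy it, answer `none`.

(3,1)

Vacating (1,5). Empty cells in order:
  (1,1): 1/2 same-type → still unsatisfied.
  (1,2): 1/4 same-type → still unsatisfied.
  (1,4): 0/3 same-type → still unsatisfied.
  (1,6): 1/2 same-type → still unsatisfied.
  (2,4): 0/3 same-type → still unsatisfied.
  (3,1): 2/3 same-type → satisfied — stop here.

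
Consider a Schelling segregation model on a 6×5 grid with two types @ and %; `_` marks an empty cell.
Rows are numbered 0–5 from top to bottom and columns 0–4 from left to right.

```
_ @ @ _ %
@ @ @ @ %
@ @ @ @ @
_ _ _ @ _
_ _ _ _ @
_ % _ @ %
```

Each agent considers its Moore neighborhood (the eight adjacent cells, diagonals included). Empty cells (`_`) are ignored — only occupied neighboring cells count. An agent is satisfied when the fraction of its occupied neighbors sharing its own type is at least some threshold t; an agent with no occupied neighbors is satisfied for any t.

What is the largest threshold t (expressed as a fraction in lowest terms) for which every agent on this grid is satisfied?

(0,1)@ 4/4
(0,2)@ 4/4
(0,4)% 1/2
(1,0)@ 4/4
(1,1)@ 7/7
(1,2)@ 7/7
(1,3)@ 5/7
(1,4)% 1/4
(2,0)@ 3/3
(2,1)@ 5/5
(2,2)@ 6/6
(2,3)@ 5/6
(2,4)@ 3/4
(3,3)@ 4/4
(4,4)@ 2/3
(5,1)% — no occupied neighbors
(5,3)@ 1/2
(5,4)% 0/2
The smallest same-type fraction is 0/2 at (5,4), which reduces to 0/1. Any threshold above that leaves this agent unsatisfied.

0/1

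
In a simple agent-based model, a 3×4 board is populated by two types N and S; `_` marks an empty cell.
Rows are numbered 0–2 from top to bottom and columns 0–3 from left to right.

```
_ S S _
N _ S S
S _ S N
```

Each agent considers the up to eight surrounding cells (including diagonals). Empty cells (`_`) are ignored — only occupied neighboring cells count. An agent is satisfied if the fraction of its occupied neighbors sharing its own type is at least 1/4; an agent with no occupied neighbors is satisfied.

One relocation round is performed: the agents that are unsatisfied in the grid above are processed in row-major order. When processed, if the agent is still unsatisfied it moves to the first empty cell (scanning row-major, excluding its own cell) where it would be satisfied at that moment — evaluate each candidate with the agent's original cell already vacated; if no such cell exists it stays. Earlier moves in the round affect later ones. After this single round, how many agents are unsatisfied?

Initially unsatisfied (in order): (1,0), (2,0), (2,3).
  (1,0): no empty cell satisfies it; stays.
  (2,0) → (0,0).
  (2,3) → (2,0).
Resulting grid:
S S S _
N _ S S
N _ S _
All satisfied now.

0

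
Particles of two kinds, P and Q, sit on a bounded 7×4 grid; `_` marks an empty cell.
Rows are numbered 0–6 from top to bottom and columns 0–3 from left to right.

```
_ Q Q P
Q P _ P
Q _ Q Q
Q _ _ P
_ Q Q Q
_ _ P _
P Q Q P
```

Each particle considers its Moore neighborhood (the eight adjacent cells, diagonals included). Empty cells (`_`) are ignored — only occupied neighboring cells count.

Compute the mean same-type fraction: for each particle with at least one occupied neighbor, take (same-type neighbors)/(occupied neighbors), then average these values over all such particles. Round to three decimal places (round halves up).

0.390

(0,1)Q 2/3
(0,2)Q 1/4
(0,3)P 1/2
(1,0)Q 2/3
(1,1)P 0/5
(1,3)P 1/4
(2,0)Q 2/3
(2,2)Q 1/4
(2,3)Q 1/3
(3,0)Q 2/2
(3,3)P 0/4
(4,1)Q 2/3
(4,2)Q 2/4
(4,3)Q 1/3
(5,2)P 1/6
(6,0)P 0/1
(6,1)Q 1/3
(6,2)Q 1/3
(6,3)P 1/2
Sum over 19 particles: 2/3 + 1/4 + 1/2 + 2/3 + 0/5 + 1/4 + 2/3 + 1/4 + 1/3 + 2/2 + 0/4 + 2/3 + 2/4 + 1/3 + 1/6 + 0/1 + 1/3 + 1/3 + 1/2 = 89/12; mean = 89/12 ÷ 19 = 89/228 = 0.390350… → 0.390.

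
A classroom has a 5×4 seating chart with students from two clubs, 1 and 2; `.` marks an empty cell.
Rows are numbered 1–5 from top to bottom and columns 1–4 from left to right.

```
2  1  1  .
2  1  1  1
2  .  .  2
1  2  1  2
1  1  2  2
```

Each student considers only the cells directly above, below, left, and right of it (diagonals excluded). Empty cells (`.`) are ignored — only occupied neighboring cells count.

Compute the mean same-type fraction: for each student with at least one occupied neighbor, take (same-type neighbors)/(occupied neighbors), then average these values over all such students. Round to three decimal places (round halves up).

0.569

(1,1)2 1/2
(1,2)1 2/3
(1,3)1 2/2
(2,1)2 2/3
(2,2)1 2/3
(2,3)1 3/3
(2,4)1 1/2
(3,1)2 1/2
(3,4)2 1/2
(4,1)1 1/3
(4,2)2 0/3
(4,3)1 0/3
(4,4)2 2/3
(5,1)1 2/2
(5,2)1 1/3
(5,3)2 1/3
(5,4)2 2/2
Sum over 17 students: 1/2 + 2/3 + 2/2 + 2/3 + 2/3 + 3/3 + 1/2 + 1/2 + 1/2 + 1/3 + 0/3 + 0/3 + 2/3 + 2/2 + 1/3 + 1/3 + 2/2 = 29/3; mean = 29/3 ÷ 17 = 29/51 = 0.568627… → 0.569.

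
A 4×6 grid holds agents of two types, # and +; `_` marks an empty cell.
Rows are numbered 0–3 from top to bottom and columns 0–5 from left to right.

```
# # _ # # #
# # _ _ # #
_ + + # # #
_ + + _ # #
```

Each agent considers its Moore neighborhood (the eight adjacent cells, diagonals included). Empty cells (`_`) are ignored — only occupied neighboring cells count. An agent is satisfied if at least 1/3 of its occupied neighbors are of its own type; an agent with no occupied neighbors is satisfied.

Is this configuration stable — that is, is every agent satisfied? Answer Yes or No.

Yes

(0,0)# 3/3 ok
(0,1)# 3/3 ok
(0,3)# 2/2 ok
(0,4)# 4/4 ok
(0,5)# 3/3 ok
(1,0)# 3/4 ok
(1,1)# 3/5 ok
(1,4)# 7/7 ok
(1,5)# 5/5 ok
(2,1)+ 3/5 ok
(2,2)+ 3/5 ok
(2,3)# 3/5 ok
(2,4)# 6/6 ok
(2,5)# 5/5 ok
(3,1)+ 3/3 ok
(3,2)+ 3/4 ok
(3,4)# 4/4 ok
(3,5)# 3/3 ok
All meet the threshold, so the configuration is stable.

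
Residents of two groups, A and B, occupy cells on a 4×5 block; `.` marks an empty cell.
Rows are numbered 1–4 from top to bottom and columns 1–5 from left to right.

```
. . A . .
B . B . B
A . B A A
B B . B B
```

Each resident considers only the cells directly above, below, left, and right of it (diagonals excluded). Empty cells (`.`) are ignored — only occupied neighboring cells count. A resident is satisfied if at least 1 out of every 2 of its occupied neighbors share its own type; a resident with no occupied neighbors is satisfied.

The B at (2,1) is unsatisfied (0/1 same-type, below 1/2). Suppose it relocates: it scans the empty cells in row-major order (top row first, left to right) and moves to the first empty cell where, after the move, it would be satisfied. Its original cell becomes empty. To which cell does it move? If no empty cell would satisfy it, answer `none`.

(1,1)

Vacating (2,1). Empty cells in order:
  (1,1): 0/0 same-type → satisfied — stop here.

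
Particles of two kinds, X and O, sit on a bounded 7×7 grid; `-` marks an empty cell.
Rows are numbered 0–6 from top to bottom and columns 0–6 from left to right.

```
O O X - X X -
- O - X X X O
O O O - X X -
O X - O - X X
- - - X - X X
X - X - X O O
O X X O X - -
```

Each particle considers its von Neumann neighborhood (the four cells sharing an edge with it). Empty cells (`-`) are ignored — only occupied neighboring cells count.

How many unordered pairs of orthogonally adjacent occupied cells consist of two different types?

12

Scan each occupied cell's neighbors to the right and below so each pair is counted once.
From row 0: 1 unlike of 6 pairs (running 1/6).
From row 1: 1 unlike of 6 pairs (running 2/12).
From row 2: 1 unlike of 6 pairs (running 3/18).
From row 3: 2 unlike of 5 pairs (running 5/23).
From row 4: 2 unlike of 3 pairs (running 7/26).
From row 5: 2 unlike of 5 pairs (running 9/31).
From row 6: 3 unlike of 4 pairs (running 12/35).
Total adjacent occupied pairs: 35; unlike-type pairs: 12.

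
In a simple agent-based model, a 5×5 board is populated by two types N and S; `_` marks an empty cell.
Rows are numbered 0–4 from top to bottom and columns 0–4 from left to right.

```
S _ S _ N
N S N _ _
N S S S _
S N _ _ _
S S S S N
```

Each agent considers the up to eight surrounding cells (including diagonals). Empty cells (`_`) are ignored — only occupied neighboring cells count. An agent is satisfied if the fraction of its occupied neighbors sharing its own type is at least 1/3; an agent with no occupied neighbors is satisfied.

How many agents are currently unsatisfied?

Row 0: (0,0)S 1/2 ✓ · (0,2)S 1/2 ✓ · (0,4)N 0/0 ✓
Row 1: (1,0)N 1/4 ✗ · (1,1)S 4/7 ✓ · (1,2)N 0/5 ✗
Row 2: (2,0)N 2/5 ✓ · (2,1)S 3/7 ✓ · (2,2)S 3/5 ✓ · (2,3)S 1/2 ✓
Row 3: (3,0)S 3/5 ✓ · (3,1)N 1/7 ✗
Row 4: (4,0)S 2/3 ✓ · (4,1)S 3/4 ✓ · (4,2)S 2/3 ✓ · (4,3)S 1/2 ✓ · (4,4)N 0/1 ✗
Unsatisfied: (1,0), (1,2), (3,1), (4,4) — 4 in total.

4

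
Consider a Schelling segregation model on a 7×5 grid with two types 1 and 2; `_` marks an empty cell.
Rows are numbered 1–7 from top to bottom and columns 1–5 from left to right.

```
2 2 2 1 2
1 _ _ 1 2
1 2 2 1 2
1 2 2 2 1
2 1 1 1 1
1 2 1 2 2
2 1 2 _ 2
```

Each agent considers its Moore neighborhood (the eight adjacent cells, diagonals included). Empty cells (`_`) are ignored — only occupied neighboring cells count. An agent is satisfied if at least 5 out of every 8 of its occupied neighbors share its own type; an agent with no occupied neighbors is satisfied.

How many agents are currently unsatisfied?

29

Row 1: (1,1)2 1/2 unhappy · (1,2)2 2/3 ok · (1,3)2 1/3 unhappy · (1,4)1 1/4 unhappy · (1,5)2 1/3 unhappy
Row 2: (2,1)1 1/4 unhappy · (2,4)1 2/7 unhappy · (2,5)2 2/5 unhappy
Row 3: (3,1)1 2/4 unhappy · (3,2)2 3/6 unhappy · (3,3)2 4/6 ok · (3,4)1 2/7 unhappy · (3,5)2 2/5 unhappy
Row 4: (4,1)1 2/5 unhappy · (4,2)2 4/8 unhappy · (4,3)2 4/8 unhappy · (4,4)2 3/8 unhappy · (4,5)1 3/5 unhappy
Row 5: (5,1)2 2/5 unhappy · (5,2)1 4/8 unhappy · (5,3)1 3/8 unhappy · (5,4)1 4/8 unhappy · (5,5)1 2/5 unhappy
Row 6: (6,1)1 2/5 unhappy · (6,2)2 3/8 unhappy · (6,3)1 4/7 unhappy · (6,4)2 3/7 unhappy · (6,5)2 2/4 unhappy
Row 7: (7,1)2 1/3 unhappy · (7,2)1 2/5 unhappy · (7,3)2 2/4 unhappy · (7,5)2 2/2 ok
Unsatisfied: (1,1), (1,3), (1,4), (1,5), (2,1), (2,4), (2,5), (3,1), (3,2), (3,4), (3,5), (4,1), (4,2), (4,3), (4,4), (4,5), (5,1), (5,2), (5,3), (5,4), (5,5), (6,1), (6,2), (6,3), (6,4), (6,5), (7,1), (7,2), (7,3) — 29 in total.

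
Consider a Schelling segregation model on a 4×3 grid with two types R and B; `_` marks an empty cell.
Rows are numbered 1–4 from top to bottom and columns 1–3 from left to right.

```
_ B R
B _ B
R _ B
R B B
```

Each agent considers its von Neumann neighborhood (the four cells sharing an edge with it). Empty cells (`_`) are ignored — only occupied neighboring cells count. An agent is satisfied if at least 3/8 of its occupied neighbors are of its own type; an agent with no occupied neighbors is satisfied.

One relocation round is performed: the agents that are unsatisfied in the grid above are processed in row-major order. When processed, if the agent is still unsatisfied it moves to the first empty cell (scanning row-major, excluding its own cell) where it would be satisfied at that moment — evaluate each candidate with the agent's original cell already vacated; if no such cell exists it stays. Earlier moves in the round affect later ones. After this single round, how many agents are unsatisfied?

Initially unsatisfied (in order): (1,2), (1,3), (2,1).
  (1,2) → (1,1).
  (1,3): no empty cell satisfies it; stays.
  (2,1): now satisfied by earlier moves; stays.
Resulting grid:
B _ R
B _ B
R _ B
R B B
Unsatisfied now: (1,3).

1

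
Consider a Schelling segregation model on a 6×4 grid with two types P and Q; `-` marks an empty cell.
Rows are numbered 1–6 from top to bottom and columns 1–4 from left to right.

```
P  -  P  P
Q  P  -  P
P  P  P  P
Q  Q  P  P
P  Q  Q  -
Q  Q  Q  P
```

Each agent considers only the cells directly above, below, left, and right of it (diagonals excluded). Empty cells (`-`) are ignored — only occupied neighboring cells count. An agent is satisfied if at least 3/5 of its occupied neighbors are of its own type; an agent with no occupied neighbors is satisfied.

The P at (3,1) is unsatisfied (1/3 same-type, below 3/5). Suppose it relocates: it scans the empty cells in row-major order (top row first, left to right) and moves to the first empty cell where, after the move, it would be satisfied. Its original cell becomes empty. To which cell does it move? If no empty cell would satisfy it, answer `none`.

(1,2)

Vacating (3,1). Empty cells in order:
  (1,2): 3/3 same-type → satisfied — stop here.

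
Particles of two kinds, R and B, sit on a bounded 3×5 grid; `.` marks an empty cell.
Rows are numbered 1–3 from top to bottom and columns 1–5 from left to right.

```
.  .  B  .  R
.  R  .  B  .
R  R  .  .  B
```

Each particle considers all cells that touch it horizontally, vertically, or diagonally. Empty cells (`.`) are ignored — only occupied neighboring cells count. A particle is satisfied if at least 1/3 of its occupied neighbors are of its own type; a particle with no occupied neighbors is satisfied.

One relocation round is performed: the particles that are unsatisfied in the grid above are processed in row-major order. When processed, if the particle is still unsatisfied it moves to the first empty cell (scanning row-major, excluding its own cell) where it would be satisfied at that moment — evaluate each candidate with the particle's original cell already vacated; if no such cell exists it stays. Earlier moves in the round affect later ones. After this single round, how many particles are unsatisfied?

0

Initially unsatisfied (in order): (1,5).
  (1,5) → (1,1).
Resulting grid:
R . B . .
. R . B .
R R . . B
All satisfied now.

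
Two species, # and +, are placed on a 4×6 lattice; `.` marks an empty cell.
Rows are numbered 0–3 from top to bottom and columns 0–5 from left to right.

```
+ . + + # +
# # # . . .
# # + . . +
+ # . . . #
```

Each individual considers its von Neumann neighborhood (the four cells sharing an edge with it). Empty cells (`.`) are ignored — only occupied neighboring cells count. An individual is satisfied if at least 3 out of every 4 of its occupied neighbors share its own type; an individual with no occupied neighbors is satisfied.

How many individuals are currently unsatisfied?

13

Row 0: (0,0)+ 0/1 not · (0,2)+ 1/2 not · (0,3)+ 1/2 not · (0,4)# 0/2 not · (0,5)+ 0/1 not
Row 1: (1,0)# 2/3 not · (1,1)# 3/3 satisfied · (1,2)# 1/3 not
Row 2: (2,0)# 2/3 not · (2,1)# 3/4 satisfied · (2,2)+ 0/2 not · (2,5)+ 0/1 not
Row 3: (3,0)+ 0/2 not · (3,1)# 1/2 not · (3,5)# 0/1 not
Unsatisfied: (0,0), (0,2), (0,3), (0,4), (0,5), (1,0), (1,2), (2,0), (2,2), (2,5), (3,0), (3,1), (3,5) — 13 in total.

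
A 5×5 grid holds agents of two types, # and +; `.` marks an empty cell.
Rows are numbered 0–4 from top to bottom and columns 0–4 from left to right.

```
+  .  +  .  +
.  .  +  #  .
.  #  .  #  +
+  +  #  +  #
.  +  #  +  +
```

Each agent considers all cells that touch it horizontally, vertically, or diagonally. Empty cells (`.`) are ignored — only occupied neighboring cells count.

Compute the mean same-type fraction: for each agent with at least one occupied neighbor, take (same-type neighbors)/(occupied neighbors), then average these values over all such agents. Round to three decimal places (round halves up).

(0,0)+ — no occupied neighbors
(0,2)+ 1/2
(0,4)+ 0/1
(1,2)+ 1/4
(1,3)# 1/5
(2,1)# 1/4
(2,3)# 3/6
(2,4)+ 1/4
(3,0)+ 2/3
(3,1)+ 2/5
(3,2)# 3/7
(3,3)+ 3/7
(3,4)# 1/5
(4,1)+ 2/4
(4,2)# 1/5
(4,3)+ 2/5
(4,4)+ 2/3
Sum over 16 agents: 1/2 + 0/1 + 1/4 + 1/5 + 1/4 + 3/6 + 1/4 + 2/3 + 2/5 + 3/7 + 3/7 + 1/5 + 2/4 + 1/5 + 2/5 + 2/3 = 2453/420; mean = 2453/420 ÷ 16 = 2453/6720 = 0.365029… → 0.365.

0.365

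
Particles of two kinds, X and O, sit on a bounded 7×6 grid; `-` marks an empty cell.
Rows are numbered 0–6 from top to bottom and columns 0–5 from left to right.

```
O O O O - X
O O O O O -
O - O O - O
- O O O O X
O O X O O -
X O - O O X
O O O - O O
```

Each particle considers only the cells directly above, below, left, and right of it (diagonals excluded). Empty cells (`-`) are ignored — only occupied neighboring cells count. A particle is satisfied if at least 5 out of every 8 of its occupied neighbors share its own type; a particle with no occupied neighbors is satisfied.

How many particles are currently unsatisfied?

Row 0: (0,0)O 2/2 ok · (0,1)O 3/3 ok · (0,2)O 3/3 ok · (0,3)O 2/2 ok · (0,5)X 0/0 ok
Row 1: (1,0)O 3/3 ok · (1,1)O 3/3 ok · (1,2)O 4/4 ok · (1,3)O 4/4 ok · (1,4)O 1/1 ok
Row 2: (2,0)O 1/1 ok · (2,2)O 3/3 ok · (2,3)O 3/3 ok · (2,5)O 0/1 unhappy
Row 3: (3,1)O 2/2 ok · (3,2)O 3/4 ok · (3,3)O 4/4 ok · (3,4)O 2/3 ok · (3,5)X 0/2 unhappy
Row 4: (4,0)O 1/2 unhappy · (4,1)O 3/4 ok · (4,2)X 0/3 unhappy · (4,3)O 3/4 ok · (4,4)O 3/3 ok
Row 5: (5,0)X 0/3 unhappy · (5,1)O 2/3 ok · (5,3)O 2/2 ok · (5,4)O 3/4 ok · (5,5)X 0/2 unhappy
Row 6: (6,0)O 1/2 unhappy · (6,1)O 3/3 ok · (6,2)O 1/1 ok · (6,4)O 2/2 ok · (6,5)O 1/2 unhappy
Unsatisfied: (2,5), (3,5), (4,0), (4,2), (5,0), (5,5), (6,0), (6,5) — 8 in total.

8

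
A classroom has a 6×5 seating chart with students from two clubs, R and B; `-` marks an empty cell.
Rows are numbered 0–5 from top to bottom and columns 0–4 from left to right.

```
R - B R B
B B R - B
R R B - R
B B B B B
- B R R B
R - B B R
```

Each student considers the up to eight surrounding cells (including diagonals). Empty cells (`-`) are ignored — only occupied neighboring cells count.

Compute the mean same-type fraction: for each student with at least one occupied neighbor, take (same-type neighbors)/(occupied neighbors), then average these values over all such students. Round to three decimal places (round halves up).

0.369

Row 0: (0,0)R 0/2 · (0,2)B 1/3 · (0,3)R 1/4 · (0,4)B 1/2
Row 1: (1,0)B 1/4 · (1,1)B 3/7 · (1,2)R 2/5 · (1,4)B 1/3
Row 2: (2,0)R 1/5 · (2,1)R 2/8 · (2,2)B 4/6 · (2,4)R 0/3
Row 3: (3,0)B 2/4 · (3,1)B 4/7 · (3,2)B 4/7 · (3,3)B 4/7 · (3,4)B 2/4
Row 4: (4,1)B 4/6 · (4,2)R 1/7 · (4,3)R 2/8 · (4,4)B 3/5
Row 5: (5,0)R 0/1 · (5,2)B 2/4 · (5,3)B 2/5 · (5,4)R 1/3
Sum over 25 students: 0/2 + 1/3 + 1/4 + 1/2 + 1/4 + 3/7 + 2/5 + 1/3 + 1/5 + 2/8 + 4/6 + 0/3 + 2/4 + 4/7 + 4/7 + 4/7 + 2/4 + 4/6 + 1/7 + 2/8 + 3/5 + 0/1 + 2/4 + 2/5 + 1/3 = 968/105; mean = 968/105 ÷ 25 = 968/2625 = 0.368761… → 0.369.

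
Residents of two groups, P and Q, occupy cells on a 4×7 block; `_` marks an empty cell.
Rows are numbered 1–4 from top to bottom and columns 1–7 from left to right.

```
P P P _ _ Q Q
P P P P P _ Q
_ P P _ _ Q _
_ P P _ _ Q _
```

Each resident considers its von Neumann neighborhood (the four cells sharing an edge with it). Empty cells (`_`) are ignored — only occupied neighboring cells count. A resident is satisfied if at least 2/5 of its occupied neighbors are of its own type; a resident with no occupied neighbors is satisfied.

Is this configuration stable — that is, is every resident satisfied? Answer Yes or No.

Yes

Row 1: (1,1)P 2/2 satisfied · (1,2)P 3/3 satisfied · (1,3)P 2/2 satisfied · (1,6)Q 1/1 satisfied · (1,7)Q 2/2 satisfied
Row 2: (2,1)P 2/2 satisfied · (2,2)P 4/4 satisfied · (2,3)P 4/4 satisfied · (2,4)P 2/2 satisfied · (2,5)P 1/1 satisfied · (2,7)Q 1/1 satisfied
Row 3: (3,2)P 3/3 satisfied · (3,3)P 3/3 satisfied · (3,6)Q 1/1 satisfied
Row 4: (4,2)P 2/2 satisfied · (4,3)P 2/2 satisfied · (4,6)Q 1/1 satisfied
All meet the threshold, so the configuration is stable.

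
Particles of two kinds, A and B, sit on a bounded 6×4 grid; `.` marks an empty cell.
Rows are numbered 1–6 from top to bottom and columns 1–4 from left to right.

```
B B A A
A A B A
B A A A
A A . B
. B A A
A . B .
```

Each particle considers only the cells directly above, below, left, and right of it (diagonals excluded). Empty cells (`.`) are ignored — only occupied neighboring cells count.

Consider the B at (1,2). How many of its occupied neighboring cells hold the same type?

Occupied neighbors of (1,2): (2,2)=A, (1,1)=B, (1,3)=A.
Same type (B): 1 of 3.

1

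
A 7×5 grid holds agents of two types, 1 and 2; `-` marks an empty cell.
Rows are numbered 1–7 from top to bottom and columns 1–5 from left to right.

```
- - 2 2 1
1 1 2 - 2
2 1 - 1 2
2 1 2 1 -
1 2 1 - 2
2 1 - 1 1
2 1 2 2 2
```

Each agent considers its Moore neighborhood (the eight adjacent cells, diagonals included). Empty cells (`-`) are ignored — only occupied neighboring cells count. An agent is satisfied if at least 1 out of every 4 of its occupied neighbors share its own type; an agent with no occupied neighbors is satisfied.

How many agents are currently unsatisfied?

5

(1,3)2 2/3 ✓
(1,4)2 3/4 ✓
(1,5)1 0/2 ✗
(2,1)1 2/3 ✓
(2,2)1 2/5 ✓
(2,3)2 2/5 ✓
(2,5)2 2/4 ✓
(3,1)2 1/5 ✗
(3,2)1 3/7 ✓
(3,4)1 1/5 ✗
(3,5)2 1/3 ✓
(4,1)2 2/5 ✓
(4,2)1 3/7 ✓
(4,3)2 1/6 ✗
(4,4)1 2/5 ✓
(5,1)1 2/5 ✓
(5,2)2 3/7 ✓
(5,3)1 4/6 ✓
(5,5)2 0/3 ✗
(6,1)2 2/5 ✓
(6,2)1 3/7 ✓
(6,4)1 2/6 ✓
(6,5)1 1/4 ✓
(7,1)2 1/3 ✓
(7,2)1 1/4 ✓
(7,3)2 1/4 ✓
(7,4)2 2/4 ✓
(7,5)2 1/3 ✓
Unsatisfied: (1,5), (3,1), (3,4), (4,3), (5,5) — 5 in total.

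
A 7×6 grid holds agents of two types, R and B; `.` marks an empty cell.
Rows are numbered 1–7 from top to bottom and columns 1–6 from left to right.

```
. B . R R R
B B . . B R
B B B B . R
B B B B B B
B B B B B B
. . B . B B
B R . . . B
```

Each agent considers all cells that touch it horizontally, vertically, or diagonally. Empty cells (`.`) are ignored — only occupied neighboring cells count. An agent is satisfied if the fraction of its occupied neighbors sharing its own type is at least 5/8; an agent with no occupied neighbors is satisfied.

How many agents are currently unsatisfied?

Row 1: (1,2)B 2/2 ok · (1,4)R 1/2 unhappy · (1,5)R 3/4 ok · (1,6)R 2/3 ok
Row 2: (2,1)B 4/4 ok · (2,2)B 5/5 ok · (2,5)B 1/6 unhappy · (2,6)R 3/4 ok
Row 3: (3,1)B 5/5 ok · (3,2)B 7/7 ok · (3,3)B 6/6 ok · (3,4)B 5/5 ok · (3,6)R 1/4 unhappy
Row 4: (4,1)B 5/5 ok · (4,2)B 8/8 ok · (4,3)B 8/8 ok · (4,4)B 7/7 ok · (4,5)B 6/7 ok · (4,6)B 3/4 ok
Row 5: (5,1)B 3/3 ok · (5,2)B 6/6 ok · (5,3)B 6/6 ok · (5,4)B 7/7 ok · (5,5)B 7/7 ok · (5,6)B 5/5 ok
Row 6: (6,3)B 3/4 ok · (6,5)B 5/5 ok · (6,6)B 4/4 ok
Row 7: (7,1)B 0/1 unhappy · (7,2)R 0/2 unhappy · (7,6)B 2/2 ok
Unsatisfied: (1,4), (2,5), (3,6), (7,1), (7,2) — 5 in total.

5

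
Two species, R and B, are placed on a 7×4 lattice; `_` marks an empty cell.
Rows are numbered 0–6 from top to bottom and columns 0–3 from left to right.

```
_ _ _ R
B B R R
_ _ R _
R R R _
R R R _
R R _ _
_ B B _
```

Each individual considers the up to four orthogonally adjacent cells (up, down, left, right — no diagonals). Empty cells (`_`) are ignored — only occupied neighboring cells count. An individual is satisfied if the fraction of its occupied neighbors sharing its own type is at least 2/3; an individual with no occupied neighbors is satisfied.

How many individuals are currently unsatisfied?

2

Row 0: (0,3)R 1/1 ok
Row 1: (1,0)B 1/1 ok · (1,1)B 1/2 unhappy · (1,2)R 2/3 ok · (1,3)R 2/2 ok
Row 2: (2,2)R 2/2 ok
Row 3: (3,0)R 2/2 ok · (3,1)R 3/3 ok · (3,2)R 3/3 ok
Row 4: (4,0)R 3/3 ok · (4,1)R 4/4 ok · (4,2)R 2/2 ok
Row 5: (5,0)R 2/2 ok · (5,1)R 2/3 ok
Row 6: (6,1)B 1/2 unhappy · (6,2)B 1/1 ok
Unsatisfied: (1,1), (6,1) — 2 in total.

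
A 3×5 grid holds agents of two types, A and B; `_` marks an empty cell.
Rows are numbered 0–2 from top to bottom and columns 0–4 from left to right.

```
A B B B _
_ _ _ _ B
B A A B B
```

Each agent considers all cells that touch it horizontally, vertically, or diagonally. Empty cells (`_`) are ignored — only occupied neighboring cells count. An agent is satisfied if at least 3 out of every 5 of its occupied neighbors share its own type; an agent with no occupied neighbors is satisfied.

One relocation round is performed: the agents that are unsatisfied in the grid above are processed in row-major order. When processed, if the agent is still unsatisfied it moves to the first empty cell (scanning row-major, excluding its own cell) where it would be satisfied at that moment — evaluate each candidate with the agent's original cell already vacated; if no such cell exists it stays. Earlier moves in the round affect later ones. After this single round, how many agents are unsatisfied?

0

Initially unsatisfied (in order): (0,0), (0,1), (2,0), (2,1), (2,2).
  (0,0): no empty cell satisfies it; stays.
  (0,1) → (0,4).
  (2,0) → (1,2).
  (2,1) → (1,0).
  (2,2) → (2,0).
Resulting grid:
A _ B B B
A _ B _ B
A _ _ B B
All satisfied now.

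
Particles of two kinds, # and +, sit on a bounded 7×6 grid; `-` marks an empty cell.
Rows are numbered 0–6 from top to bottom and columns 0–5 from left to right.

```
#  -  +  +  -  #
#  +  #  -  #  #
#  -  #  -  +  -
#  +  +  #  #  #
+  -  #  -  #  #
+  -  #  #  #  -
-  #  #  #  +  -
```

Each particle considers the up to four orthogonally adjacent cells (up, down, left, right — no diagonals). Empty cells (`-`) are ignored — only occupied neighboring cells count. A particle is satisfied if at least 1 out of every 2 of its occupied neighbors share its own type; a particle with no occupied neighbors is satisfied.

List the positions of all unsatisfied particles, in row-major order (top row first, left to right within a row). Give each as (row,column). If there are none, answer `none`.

Row 0: (0,0)# 1/1 ✓ · (0,2)+ 1/2 ✓ · (0,3)+ 1/1 ✓ · (0,5)# 1/1 ✓
Row 1: (1,0)# 2/3 ✓ · (1,1)+ 0/2 ✗ · (1,2)# 1/3 ✗ · (1,4)# 1/2 ✓ · (1,5)# 2/2 ✓
Row 2: (2,0)# 2/2 ✓ · (2,2)# 1/2 ✓ · (2,4)+ 0/2 ✗
Row 3: (3,0)# 1/3 ✗ · (3,1)+ 1/2 ✓ · (3,2)+ 1/4 ✗ · (3,3)# 1/2 ✓ · (3,4)# 3/4 ✓ · (3,5)# 2/2 ✓
Row 4: (4,0)+ 1/2 ✓ · (4,2)# 1/2 ✓ · (4,4)# 3/3 ✓ · (4,5)# 2/2 ✓
Row 5: (5,0)+ 1/1 ✓ · (5,2)# 3/3 ✓ · (5,3)# 3/3 ✓ · (5,4)# 2/3 ✓
Row 6: (6,1)# 1/1 ✓ · (6,2)# 3/3 ✓ · (6,3)# 2/3 ✓ · (6,4)+ 0/2 ✗

(1,1), (1,2), (2,4), (3,0), (3,2), (6,4)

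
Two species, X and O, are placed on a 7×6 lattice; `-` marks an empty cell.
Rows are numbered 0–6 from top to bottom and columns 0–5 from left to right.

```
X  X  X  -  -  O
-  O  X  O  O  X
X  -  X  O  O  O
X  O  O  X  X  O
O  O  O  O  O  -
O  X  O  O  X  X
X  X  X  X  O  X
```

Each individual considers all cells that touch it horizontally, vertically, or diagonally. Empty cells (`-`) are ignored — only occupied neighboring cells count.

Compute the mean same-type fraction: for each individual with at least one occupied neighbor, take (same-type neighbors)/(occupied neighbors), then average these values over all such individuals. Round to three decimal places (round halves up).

Row 0: (0,0)X 1/2 · (0,1)X 3/4 · (0,2)X 2/4 · (0,5)O 1/2
Row 1: (1,1)O 0/6 · (1,2)X 3/6 · (1,3)O 3/6 · (1,4)O 5/6 · (1,5)X 0/4
Row 2: (2,0)X 1/3 · (2,2)X 2/7 · (2,3)O 4/8 · (2,4)O 5/8 · (2,5)O 3/5
Row 3: (3,0)X 1/4 · (3,1)O 4/7 · (3,2)O 5/7 · (3,3)X 2/8 · (3,4)X 1/7 · (3,5)O 3/4
Row 4: (4,0)O 3/5 · (4,1)O 6/8 · (4,2)O 6/8 · (4,3)O 5/8 · (4,4)O 3/7
Row 5: (5,0)O 2/5 · (5,1)X 3/8 · (5,2)O 4/8 · (5,3)O 5/8 · (5,4)X 3/7 · (5,5)X 2/4
Row 6: (6,0)X 2/3 · (6,1)X 3/5 · (6,2)X 3/5 · (6,3)X 2/5 · (6,4)O 1/5 · (6,5)X 2/3
Sum over 37 individuals: 1/2 + 3/4 + 2/4 + 1/2 + 0/6 + 3/6 + 3/6 + 5/6 + 0/4 + 1/3 + 2/7 + 4/8 + 5/8 + 3/5 + 1/4 + 4/7 + 5/7 + 2/8 + 1/7 + 3/4 + 3/5 + 6/8 + 6/8 + 5/8 + 3/7 + 2/5 + 3/8 + 4/8 + 5/8 + 3/7 + 2/4 + 2/3 + 3/5 + 3/5 + 2/5 + 1/5 + 2/3 = 2551/140; mean = 2551/140 ÷ 37 = 2551/5180 = 0.492471… → 0.492.

0.492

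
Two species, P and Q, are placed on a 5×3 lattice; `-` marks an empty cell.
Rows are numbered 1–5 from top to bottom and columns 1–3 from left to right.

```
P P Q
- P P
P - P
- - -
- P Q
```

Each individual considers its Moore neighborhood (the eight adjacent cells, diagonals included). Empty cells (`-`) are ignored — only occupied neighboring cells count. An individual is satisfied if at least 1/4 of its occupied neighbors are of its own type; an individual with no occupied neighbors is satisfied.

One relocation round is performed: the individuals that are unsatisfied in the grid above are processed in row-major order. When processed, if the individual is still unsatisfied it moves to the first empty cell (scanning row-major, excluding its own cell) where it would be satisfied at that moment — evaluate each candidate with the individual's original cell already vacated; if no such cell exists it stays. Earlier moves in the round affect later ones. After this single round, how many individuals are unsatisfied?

0

Initially unsatisfied (in order): (1,3), (5,2), (5,3).
  (1,3) → (4,2).
  (5,2) → (1,3).
  (5,3): now satisfied by earlier moves; stays.
Resulting grid:
P P P
- P P
P - P
- Q -
- - Q
All satisfied now.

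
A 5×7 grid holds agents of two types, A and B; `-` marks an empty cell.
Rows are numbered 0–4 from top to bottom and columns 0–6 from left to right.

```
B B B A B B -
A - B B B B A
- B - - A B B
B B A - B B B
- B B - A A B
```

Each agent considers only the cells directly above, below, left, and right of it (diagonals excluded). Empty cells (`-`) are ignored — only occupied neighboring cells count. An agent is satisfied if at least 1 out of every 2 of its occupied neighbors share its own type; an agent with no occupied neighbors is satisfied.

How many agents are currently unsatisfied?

(0,0)B 1/2 ok
(0,1)B 2/2 ok
(0,2)B 2/3 ok
(0,3)A 0/3 unhappy
(0,4)B 2/3 ok
(0,5)B 2/2 ok
(1,0)A 0/1 unhappy
(1,2)B 2/2 ok
(1,3)B 2/3 ok
(1,4)B 3/4 ok
(1,5)B 3/4 ok
(1,6)A 0/2 unhappy
(2,1)B 1/1 ok
(2,4)A 0/3 unhappy
(2,5)B 3/4 ok
(2,6)B 2/3 ok
(3,0)B 1/1 ok
(3,1)B 3/4 ok
(3,2)A 0/2 unhappy
(3,4)B 1/3 unhappy
(3,5)B 3/4 ok
(3,6)B 3/3 ok
(4,1)B 2/2 ok
(4,2)B 1/2 ok
(4,4)A 1/2 ok
(4,5)A 1/3 unhappy
(4,6)B 1/2 ok
Unsatisfied: (0,3), (1,0), (1,6), (2,4), (3,2), (3,4), (4,5) — 7 in total.

7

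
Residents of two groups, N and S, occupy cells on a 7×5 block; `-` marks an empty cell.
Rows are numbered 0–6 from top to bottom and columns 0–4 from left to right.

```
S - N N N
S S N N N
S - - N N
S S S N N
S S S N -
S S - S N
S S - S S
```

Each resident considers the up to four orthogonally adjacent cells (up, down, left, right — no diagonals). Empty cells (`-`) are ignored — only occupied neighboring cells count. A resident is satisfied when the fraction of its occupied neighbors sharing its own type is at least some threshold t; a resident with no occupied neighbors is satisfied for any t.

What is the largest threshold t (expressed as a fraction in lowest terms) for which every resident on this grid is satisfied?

0/1

Row 0: (0,0)S 1/1 · (0,2)N 2/2 · (0,3)N 3/3 · (0,4)N 2/2
Row 1: (1,0)S 3/3 · (1,1)S 1/2 · (1,2)N 2/3 · (1,3)N 4/4 · (1,4)N 3/3
Row 2: (2,0)S 2/2 · (2,3)N 3/3 · (2,4)N 3/3
Row 3: (3,0)S 3/3 · (3,1)S 3/3 · (3,2)S 2/3 · (3,3)N 3/4 · (3,4)N 2/2
Row 4: (4,0)S 3/3 · (4,1)S 4/4 · (4,2)S 2/3 · (4,3)N 1/3
Row 5: (5,0)S 3/3 · (5,1)S 3/3 · (5,3)S 1/3 · (5,4)N 0/2
Row 6: (6,0)S 2/2 · (6,1)S 2/2 · (6,3)S 2/2 · (6,4)S 1/2
The smallest same-type fraction is 0/2 at (5,4), which reduces to 0/1. Any threshold above that leaves this resident unsatisfied.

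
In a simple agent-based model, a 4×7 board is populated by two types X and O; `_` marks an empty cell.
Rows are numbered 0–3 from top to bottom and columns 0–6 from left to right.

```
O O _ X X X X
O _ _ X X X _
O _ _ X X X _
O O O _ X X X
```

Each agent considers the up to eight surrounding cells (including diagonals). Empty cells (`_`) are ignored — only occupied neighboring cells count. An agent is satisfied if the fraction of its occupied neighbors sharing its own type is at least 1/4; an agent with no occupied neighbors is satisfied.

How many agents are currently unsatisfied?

Row 0: (0,0)O 2/2 ✓ · (0,1)O 2/2 ✓ · (0,3)X 3/3 ✓ · (0,4)X 5/5 ✓ · (0,5)X 4/4 ✓ · (0,6)X 2/2 ✓
Row 1: (1,0)O 3/3 ✓ · (1,3)X 5/5 ✓ · (1,4)X 8/8 ✓ · (1,5)X 6/6 ✓
Row 2: (2,0)O 3/3 ✓ · (2,3)X 4/5 ✓ · (2,4)X 7/7 ✓ · (2,5)X 6/6 ✓
Row 3: (3,0)O 2/2 ✓ · (3,1)O 3/3 ✓ · (3,2)O 1/2 ✓ · (3,4)X 4/4 ✓ · (3,5)X 4/4 ✓ · (3,6)X 2/2 ✓
Every one meets the threshold.

0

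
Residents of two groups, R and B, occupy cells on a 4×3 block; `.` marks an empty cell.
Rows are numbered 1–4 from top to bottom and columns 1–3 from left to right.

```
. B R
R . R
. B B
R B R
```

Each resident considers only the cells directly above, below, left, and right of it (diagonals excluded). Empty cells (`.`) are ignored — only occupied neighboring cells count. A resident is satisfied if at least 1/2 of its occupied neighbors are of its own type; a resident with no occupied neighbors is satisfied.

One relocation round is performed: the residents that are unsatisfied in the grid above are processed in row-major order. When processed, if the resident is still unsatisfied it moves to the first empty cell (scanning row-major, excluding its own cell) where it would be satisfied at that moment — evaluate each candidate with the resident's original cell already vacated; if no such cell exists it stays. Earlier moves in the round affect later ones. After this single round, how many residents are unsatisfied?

Initially unsatisfied (in order): (1,2), (3,3), (4,1), (4,2), (4,3).
  (1,2): no empty cell satisfies it; stays.
  (3,3) → (1,1).
  (4,1) → (2,2).
  (4,2): now satisfied by earlier moves; stays.
  (4,3) → (3,1).
Resulting grid:
B B R
R R R
R B .
. B .
Unsatisfied now: (1,2), (3,2).

2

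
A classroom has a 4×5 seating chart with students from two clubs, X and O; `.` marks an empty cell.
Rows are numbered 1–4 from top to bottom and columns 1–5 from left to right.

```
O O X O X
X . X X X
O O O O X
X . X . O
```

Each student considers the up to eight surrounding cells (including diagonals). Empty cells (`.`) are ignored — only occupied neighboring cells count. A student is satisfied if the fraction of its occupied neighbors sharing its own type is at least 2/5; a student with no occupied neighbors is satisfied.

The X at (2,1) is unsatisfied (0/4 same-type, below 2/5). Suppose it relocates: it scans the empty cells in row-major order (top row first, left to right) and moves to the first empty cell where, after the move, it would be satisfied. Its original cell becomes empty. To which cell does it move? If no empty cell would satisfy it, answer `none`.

(4,2)

Vacating (2,1). Empty cells in order:
  (2,2): 2/7 same-type → still unsatisfied.
  (4,2): 2/5 same-type → satisfied — stop here.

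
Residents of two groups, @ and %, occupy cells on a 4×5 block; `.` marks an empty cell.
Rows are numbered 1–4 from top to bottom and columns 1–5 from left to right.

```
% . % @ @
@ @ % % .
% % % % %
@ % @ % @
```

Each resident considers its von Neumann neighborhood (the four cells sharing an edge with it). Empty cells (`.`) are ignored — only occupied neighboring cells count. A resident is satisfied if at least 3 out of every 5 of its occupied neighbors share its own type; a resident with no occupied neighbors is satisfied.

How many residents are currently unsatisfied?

12

Row 1: (1,1)% 0/1 ✗ · (1,3)% 1/2 ✗ · (1,4)@ 1/3 ✗ · (1,5)@ 1/1 ✓
Row 2: (2,1)@ 1/3 ✗ · (2,2)@ 1/3 ✗ · (2,3)% 3/4 ✓ · (2,4)% 2/3 ✓
Row 3: (3,1)% 1/3 ✗ · (3,2)% 3/4 ✓ · (3,3)% 3/4 ✓ · (3,4)% 4/4 ✓ · (3,5)% 1/2 ✗
Row 4: (4,1)@ 0/2 ✗ · (4,2)% 1/3 ✗ · (4,3)@ 0/3 ✗ · (4,4)% 1/3 ✗ · (4,5)@ 0/2 ✗
Unsatisfied: (1,1), (1,3), (1,4), (2,1), (2,2), (3,1), (3,5), (4,1), (4,2), (4,3), (4,4), (4,5) — 12 in total.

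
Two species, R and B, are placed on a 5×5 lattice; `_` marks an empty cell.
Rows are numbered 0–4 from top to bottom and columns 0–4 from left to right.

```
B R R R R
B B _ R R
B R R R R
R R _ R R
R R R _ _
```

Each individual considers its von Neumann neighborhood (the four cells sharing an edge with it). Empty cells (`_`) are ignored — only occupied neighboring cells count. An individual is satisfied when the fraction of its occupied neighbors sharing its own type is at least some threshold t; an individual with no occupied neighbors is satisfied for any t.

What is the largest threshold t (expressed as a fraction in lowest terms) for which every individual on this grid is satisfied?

Row 0: (0,0)B 1/2 · (0,1)R 1/3 · (0,2)R 2/2 · (0,3)R 3/3 · (0,4)R 2/2
Row 1: (1,0)B 3/3 · (1,1)B 1/3 · (1,3)R 3/3 · (1,4)R 3/3
Row 2: (2,0)B 1/3 · (2,1)R 2/4 · (2,2)R 2/2 · (2,3)R 4/4 · (2,4)R 3/3
Row 3: (3,0)R 2/3 · (3,1)R 3/3 · (3,3)R 2/2 · (3,4)R 2/2
Row 4: (4,0)R 2/2 · (4,1)R 3/3 · (4,2)R 1/1
The smallest same-type fraction is 1/3 at (0,1), which reduces to 1/3. Any threshold above that leaves this individual unsatisfied.

1/3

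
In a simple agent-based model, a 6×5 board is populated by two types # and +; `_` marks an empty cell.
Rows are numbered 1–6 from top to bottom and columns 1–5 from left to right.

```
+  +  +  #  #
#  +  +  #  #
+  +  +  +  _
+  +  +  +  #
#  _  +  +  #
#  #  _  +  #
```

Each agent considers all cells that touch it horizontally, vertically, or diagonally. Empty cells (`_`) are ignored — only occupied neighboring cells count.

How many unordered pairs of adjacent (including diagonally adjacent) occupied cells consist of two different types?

23

Scan each occupied cell's neighbors to the right and below (and the two forward diagonals) so each pair is counted once.
Row 1: +(1,1)–+(1,2)= +(1,1)–#(2,1)≠ +(1,1)–+(2,2)= +(1,2)–+(1,3)= +(1,2)–+(2,2)= +(1,2)–+(2,3)= +(1,2)–#(2,1)≠ +(1,3)–#(1,4)≠ +(1,3)–+(2,3)= +(1,3)–#(2,4)≠ +(1,3)–+(2,2)= #(1,4)–#(1,5)= #(1,4)–#(2,4)= #(1,4)–#(2,5)= #(1,4)–+(2,3)≠ #(1,5)–#(2,5)= #(1,5)–#(2,4)=  → 5/17 unlike.
Row 2: #(2,1)–+(2,2)≠ #(2,1)–+(3,1)≠ #(2,1)–+(3,2)≠ +(2,2)–+(2,3)= +(2,2)–+(3,2)= +(2,2)–+(3,3)= +(2,2)–+(3,1)= +(2,3)–#(2,4)≠ +(2,3)–+(3,3)= +(2,3)–+(3,4)= +(2,3)–+(3,2)= #(2,4)–#(2,5)= #(2,4)–+(3,4)≠ #(2,4)–+(3,3)≠ #(2,5)–+(3,4)≠  → 7/15 unlike.
Row 3: +(3,1)–+(3,2)= +(3,1)–+(4,1)= +(3,1)–+(4,2)= +(3,2)–+(3,3)= +(3,2)–+(4,2)= +(3,2)–+(4,3)= +(3,2)–+(4,1)= +(3,3)–+(3,4)= +(3,3)–+(4,3)= +(3,3)–+(4,4)= +(3,3)–+(4,2)= +(3,4)–+(4,4)= +(3,4)–#(4,5)≠ +(3,4)–+(4,3)=  → 1/14 unlike.
Row 4: +(4,1)–+(4,2)= +(4,1)–#(5,1)≠ +(4,2)–+(4,3)= +(4,2)–+(5,3)= +(4,2)–#(5,1)≠ +(4,3)–+(4,4)= +(4,3)–+(5,3)= +(4,3)–+(5,4)= +(4,4)–#(4,5)≠ +(4,4)–+(5,4)= +(4,4)–#(5,5)≠ +(4,4)–+(5,3)= #(4,5)–#(5,5)= #(4,5)–+(5,4)≠  → 5/14 unlike.
Row 5: #(5,1)–#(6,1)= #(5,1)–#(6,2)= +(5,3)–+(5,4)= +(5,3)–+(6,4)= +(5,3)–#(6,2)≠ +(5,4)–#(5,5)≠ +(5,4)–+(6,4)= +(5,4)–#(6,5)≠ #(5,5)–#(6,5)= #(5,5)–+(6,4)≠  → 4/10 unlike.
Row 6: #(6,1)–#(6,2)= +(6,4)–#(6,5)≠  → 1/2 unlike.
Total adjacent occupied pairs: 72; unlike-type pairs: 23.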